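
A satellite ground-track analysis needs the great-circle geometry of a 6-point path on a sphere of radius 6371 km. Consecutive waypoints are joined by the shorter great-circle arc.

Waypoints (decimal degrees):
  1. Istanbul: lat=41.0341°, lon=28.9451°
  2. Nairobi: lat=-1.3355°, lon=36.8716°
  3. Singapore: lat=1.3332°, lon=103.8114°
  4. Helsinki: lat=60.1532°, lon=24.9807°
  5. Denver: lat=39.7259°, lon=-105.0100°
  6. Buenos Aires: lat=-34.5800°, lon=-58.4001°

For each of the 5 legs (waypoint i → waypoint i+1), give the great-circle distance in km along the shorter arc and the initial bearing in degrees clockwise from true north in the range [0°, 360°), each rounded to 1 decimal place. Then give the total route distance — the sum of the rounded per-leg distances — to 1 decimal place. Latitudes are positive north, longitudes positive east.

Leg 1: φ1=0.7161802, φ2=-0.0233089, Δφ=-0.7394890, Δλ=0.1383435 rad; a=sin²(Δφ/2)+cosφ1·cosφ2·sin²(Δλ/2)=0.1341959791; c=2·atan2(√a, √(1-a))=0.750118570; dist=6371·c=4779.005 ≈ 4779.0 km; running total=4779.0 km
Leg 1 bearing: y=sinΔλ·cosφ2=0.13786519, x=cosφ1·sinφ2-sinφ1·cosφ2·cosΔλ=-0.66763977; θ=atan2(y, x)=168.3326° ≈ 168.3°
Leg 2: φ1=-0.0233089, φ2=0.0232687, Δφ=0.0465776, Δλ=1.1683199 rad; a=sin²(Δφ/2)+cosφ1·cosφ2·sin²(Δλ/2)=0.3045283000; c=2·atan2(√a, √(1-a))=1.169139984; dist=6371·c=7448.591 ≈ 7448.6 km; running total=12227.6 km
Leg 2 bearing: y=sinΔλ·cosφ2=0.91984474, x=cosφ1·sinφ2-sinφ1·cosφ2·cosΔλ=0.03238705; θ=atan2(y, x)=87.9835° ≈ 88.0°
Leg 3: φ1=0.0232687, φ2=1.0498714, Δφ=1.0266027, Δλ=-1.3758553 rad; a=sin²(Δφ/2)+cosφ1·cosφ2·sin²(Δλ/2)=0.4417200581; c=2·atan2(√a, √(1-a))=1.453970882; dist=6371·c=9263.248 ≈ 9263.2 km; running total=21490.8 km
Leg 3 bearing: y=sinΔλ·cosφ2=-0.48825604, x=cosφ1·sinφ2-sinφ1·cosφ2·cosΔλ=0.86488140; θ=atan2(y, x)=-29.4463° <0 so +360° → 330.5537° ≈ 330.6°
Leg 4: φ1=1.0498714, φ2=0.6933478, Δφ=-0.3565236, Δλ=-2.2687657 rad; a=sin²(Δφ/2)+cosφ1·cosφ2·sin²(Δλ/2)=0.3458256942; c=2·atan2(√a, √(1-a))=1.257339760; dist=6371·c=8010.512 ≈ 8010.5 km; running total=29501.3 km
Leg 4 bearing: y=sinΔλ·cosφ2=-0.58925324, x=cosφ1·sinφ2-sinφ1·cosφ2·cosΔλ=0.74679432; θ=atan2(y, x)=-38.2750° <0 so +360° → 321.7250° ≈ 321.7°
Leg 5: φ1=0.6933478, φ2=-0.6035349, Δφ=-1.2968826, Δλ=0.8134962 rad; a=sin²(Δφ/2)+cosφ1·cosφ2·sin²(Δλ/2)=0.4638627325; c=2·atan2(√a, √(1-a))=1.498458721; dist=6371·c=9546.681 ≈ 9546.7 km; running total=39048.0 km
Leg 5 bearing: y=sinΔλ·cosφ2=0.59831176, x=cosφ1·sinφ2-sinφ1·cosφ2·cosΔλ=-0.79799714; θ=atan2(y, x)=143.1387° ≈ 143.1°

Leg 1: dist=4779.0 km, bearing=168.3°
Leg 2: dist=7448.6 km, bearing=88.0°
Leg 3: dist=9263.2 km, bearing=330.6°
Leg 4: dist=8010.5 km, bearing=321.7°
Leg 5: dist=9546.7 km, bearing=143.1°
Total: 39048.0 km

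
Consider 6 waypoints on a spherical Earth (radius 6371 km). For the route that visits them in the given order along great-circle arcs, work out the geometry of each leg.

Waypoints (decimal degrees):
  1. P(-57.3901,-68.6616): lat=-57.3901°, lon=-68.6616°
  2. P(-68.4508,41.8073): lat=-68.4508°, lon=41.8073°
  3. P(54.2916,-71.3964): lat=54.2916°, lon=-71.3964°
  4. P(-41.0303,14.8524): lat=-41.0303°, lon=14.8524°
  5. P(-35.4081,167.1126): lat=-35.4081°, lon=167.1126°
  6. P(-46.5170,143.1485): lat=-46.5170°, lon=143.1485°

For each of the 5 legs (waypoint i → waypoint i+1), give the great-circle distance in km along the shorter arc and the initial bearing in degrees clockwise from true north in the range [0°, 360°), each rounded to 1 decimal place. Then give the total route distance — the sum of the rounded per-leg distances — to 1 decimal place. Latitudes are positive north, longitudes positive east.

Leg 1: φ1=-1.0016462, φ2=-1.1946918, Δφ=-0.1930456, Δλ=1.9280460 rad; a=sin²(Δφ/2)+cosφ1·cosφ2·sin²(Δλ/2)=0.1428701539; c=2·atan2(√a, √(1-a))=0.775230555; dist=6371·c=4938.994 ≈ 4939.0 km; running total=4939.0 km
Leg 1 bearing: y=sinΔλ·cosφ2=0.34410951, x=cosφ1·sinφ2-sinφ1·cosφ2·cosΔλ=-0.60944380; θ=atan2(y, x)=150.5497° ≈ 150.5°
Leg 2: φ1=-1.1946918, φ2=0.9475672, Δφ=2.1422590, Δλ=-1.9757773 rad; a=sin²(Δφ/2)+cosφ1·cosφ2·sin²(Δλ/2)=0.9198533613; c=2·atan2(√a, √(1-a))=2.567539258; dist=6371·c=16357.793 ≈ 16357.8 km; running total=21296.8 km
Leg 2 bearing: y=sinΔλ·cosφ2=-0.53644792, x=cosφ1·sinφ2-sinφ1·cosφ2·cosΔλ=0.08435784; θ=atan2(y, x)=-81.0633° <0 so +360° → 278.9367° ≈ 278.9°
Leg 3: φ1=0.9475672, φ2=-0.7161138, Δφ=-1.6636810, Δλ=1.5053255 rad; a=sin²(Δφ/2)+cosφ1·cosφ2·sin²(Δλ/2)=0.7521184829; c=2·atan2(√a, √(1-a))=2.099294478; dist=6371·c=13374.605 ≈ 13374.6 km; running total=34671.4 km
Leg 3 bearing: y=sinΔλ·cosφ2=0.75274635, x=cosφ1·sinφ2-sinφ1·cosφ2·cosΔλ=-0.42322337; θ=atan2(y, x)=119.3464° ≈ 119.3°
Leg 4: φ1=-0.7161138, φ2=-0.6179879, Δφ=0.0981259, Δλ=2.6574418 rad; a=sin²(Δφ/2)+cosφ1·cosφ2·sin²(Δλ/2)=0.5819136956; c=2·atan2(√a, √(1-a))=1.735365552; dist=6371·c=11056.014 ≈ 11056.0 km; running total=45727.4 km
Leg 4 bearing: y=sinΔλ·cosφ2=0.37936879, x=cosφ1·sinφ2-sinφ1·cosφ2·cosΔλ=-0.91062611; θ=atan2(y, x)=157.3833° ≈ 157.4°
Leg 5: φ1=-0.6179879, φ2=-0.8118748, Δφ=-0.1938869, Δλ=-0.4182524 rad; a=sin²(Δφ/2)+cosφ1·cosφ2·sin²(Δλ/2)=0.0335418776; c=2·atan2(√a, √(1-a))=0.368368042; dist=6371·c=2346.873 ≈ 2346.9 km; running total=48074.3 km
Leg 5 bearing: y=sinΔλ·cosφ2=-0.27949753, x=cosφ1·sinφ2-sinφ1·cosφ2·cosΔλ=-0.22704275; θ=atan2(y, x)=-129.0878° <0 so +360° → 230.9122° ≈ 230.9°

Leg 1: dist=4939.0 km, bearing=150.5°
Leg 2: dist=16357.8 km, bearing=278.9°
Leg 3: dist=13374.6 km, bearing=119.3°
Leg 4: dist=11056.0 km, bearing=157.4°
Leg 5: dist=2346.9 km, bearing=230.9°
Total: 48074.3 km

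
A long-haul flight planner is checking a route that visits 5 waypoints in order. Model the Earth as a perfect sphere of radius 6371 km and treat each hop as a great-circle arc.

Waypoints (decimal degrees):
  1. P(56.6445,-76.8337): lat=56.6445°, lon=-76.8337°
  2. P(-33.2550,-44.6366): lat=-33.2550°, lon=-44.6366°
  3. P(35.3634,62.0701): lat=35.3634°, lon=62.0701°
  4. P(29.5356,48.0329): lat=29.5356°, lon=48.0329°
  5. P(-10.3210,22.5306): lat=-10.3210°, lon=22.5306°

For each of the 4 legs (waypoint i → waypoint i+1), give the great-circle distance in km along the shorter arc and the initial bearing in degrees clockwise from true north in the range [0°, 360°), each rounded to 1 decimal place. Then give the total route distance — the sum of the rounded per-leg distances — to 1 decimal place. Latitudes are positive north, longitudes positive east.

Leg 1: φ1=0.9886330, φ2=-0.5804092, Δφ=-1.5690423, Δλ=0.5619454 rad; a=sin²(Δφ/2)+cosφ1·cosφ2·sin²(Δλ/2)=0.5344762499; c=2·atan2(√a, √(1-a))=1.639803582; dist=6371·c=10447.189 ≈ 10447.2 km; running total=10447.2 km
Leg 1 bearing: y=sinΔλ·cosφ2=0.44557574, x=cosφ1·sinφ2-sinφ1·cosφ2·cosΔλ=-0.89258491; θ=atan2(y, x)=153.4718° ≈ 153.5°
Leg 2: φ1=-0.5804092, φ2=0.6172078, Δφ=1.1976170, Δλ=1.8623832 rad; a=sin²(Δφ/2)+cosφ1·cosφ2·sin²(Δλ/2)=0.7567073105; c=2·atan2(√a, √(1-a))=2.109955495; dist=6371·c=13442.526 ≈ 13442.5 km; running total=23889.7 km
Leg 2 bearing: y=sinΔλ·cosφ2=0.78107460, x=cosφ1·sinφ2-sinφ1·cosφ2·cosΔλ=0.35542635; θ=atan2(y, x)=65.5322° ≈ 65.5°
Leg 3: φ1=0.6172078, φ2=0.5154935, Δφ=-0.1017143, Δλ=-0.2449954 rad; a=sin²(Δφ/2)+cosφ1·cosφ2·sin²(Δλ/2)=0.0131779543; c=2·atan2(√a, √(1-a))=0.230097812; dist=6371·c=1465.953 ≈ 1466.0 km; running total=25355.7 km
Leg 3 bearing: y=sinΔλ·cosφ2=-0.21103211, x=cosφ1·sinφ2-sinφ1·cosφ2·cosΔλ=-0.08650221; θ=atan2(y, x)=-112.2888° <0 so +360° → 247.7112° ≈ 247.7°
Leg 4: φ1=0.5154935, φ2=-0.1801354, Δφ=-0.6956289, Δλ=-0.4450991 rad; a=sin²(Δφ/2)+cosφ1·cosφ2·sin²(Δλ/2)=0.1578741092; c=2·atan2(√a, √(1-a))=0.817219139; dist=6371·c=5206.503 ≈ 5206.5 km; running total=30562.2 km
Leg 4 bearing: y=sinΔλ·cosφ2=-0.42358083, x=cosφ1·sinφ2-sinφ1·cosφ2·cosΔλ=-0.59361501; θ=atan2(y, x)=-144.4898° <0 so +360° → 215.5102° ≈ 215.5°

Leg 1: dist=10447.2 km, bearing=153.5°
Leg 2: dist=13442.5 km, bearing=65.5°
Leg 3: dist=1466.0 km, bearing=247.7°
Leg 4: dist=5206.5 km, bearing=215.5°
Total: 30562.2 km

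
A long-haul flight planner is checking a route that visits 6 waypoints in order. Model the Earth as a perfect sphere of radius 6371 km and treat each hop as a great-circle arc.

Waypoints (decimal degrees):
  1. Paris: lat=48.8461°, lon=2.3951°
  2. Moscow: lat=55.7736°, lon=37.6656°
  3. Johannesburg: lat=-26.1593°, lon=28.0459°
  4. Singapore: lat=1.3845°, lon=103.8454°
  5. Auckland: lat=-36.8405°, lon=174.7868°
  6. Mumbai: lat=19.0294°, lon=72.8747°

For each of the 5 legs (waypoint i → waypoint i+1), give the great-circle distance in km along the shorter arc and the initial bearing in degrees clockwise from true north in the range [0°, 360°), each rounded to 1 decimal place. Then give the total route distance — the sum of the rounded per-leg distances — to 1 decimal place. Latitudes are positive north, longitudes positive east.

Leg 1: dist=2487.3 km, bearing=58.6°
Leg 2: dist=9156.2 km, bearing=188.7°
Leg 3: dist=8663.0 km, bearing=82.4°
Leg 4: dist=8419.0 km, bearing=128.7°
Leg 5: dist=12296.9 km, bearing=278.8°
Total: 41022.4 km

Leg 1: φ1=0.8525253, φ2=0.9734330, Δφ=0.1209077, Δλ=0.6155864 rad; a=sin²(Δφ/2)+cosφ1·cosφ2·sin²(Δλ/2)=0.0376233936; c=2·atan2(√a, √(1-a))=0.390409716; dist=6371·c=2487.300 ≈ 2487.3 km; running total=2487.3 km
Leg 1 bearing: y=sinΔλ·cosφ2=0.32478795, x=cosφ1·sinφ2-sinφ1·cosφ2·cosΔλ=0.19835393; θ=atan2(y, x)=58.5868° ≈ 58.6°
Leg 2: φ1=0.9734330, φ2=-0.4565659, Δφ=-1.4299989, Δλ=-0.1678954 rad; a=sin²(Δφ/2)+cosφ1·cosφ2·sin²(Δλ/2)=0.4333830924; c=2·atan2(√a, √(1-a))=1.437165151; dist=6371·c=9156.179 ≈ 9156.2 km; running total=11643.5 km
Leg 2 bearing: y=sinΔλ·cosφ2=-0.14999120, x=cosφ1·sinφ2-sinφ1·cosφ2·cosΔλ=-0.97966902; θ=atan2(y, x)=-171.2954° <0 so +360° → 188.7046° ≈ 188.7°
Leg 3: φ1=-0.4565659, φ2=0.0241641, Δφ=0.4807300, Δλ=1.3229508 rad; a=sin²(Δφ/2)+cosφ1·cosφ2·sin²(Δλ/2)=0.3952639238; c=2·atan2(√a, √(1-a))=1.359761222; dist=6371·c=8663.039 ≈ 8663.0 km; running total=20306.5 km
Leg 3 bearing: y=sinΔλ·cosφ2=0.96916019, x=cosφ1·sinφ2-sinφ1·cosφ2·cosΔλ=0.12980731; θ=atan2(y, x)=82.3713° ≈ 82.4°
Leg 4: φ1=0.0241641, φ2=-0.6429880, Δφ=-0.6671521, Δλ=1.2381610 rad; a=sin²(Δφ/2)+cosφ1·cosφ2·sin²(Δλ/2)=0.3766174505; c=2·atan2(√a, √(1-a))=1.321455629; dist=6371·c=8418.994 ≈ 8419.0 km; running total=28725.5 km
Leg 4 bearing: y=sinΔλ·cosφ2=0.75643896, x=cosφ1·sinφ2-sinφ1·cosφ2·cosΔλ=-0.60572856; θ=atan2(y, x)=128.6865° ≈ 128.7°
Leg 5: φ1=-0.6429880, φ2=0.3321257, Δφ=0.9751137, Δλ=-1.7787017 rad; a=sin²(Δφ/2)+cosφ1·cosφ2·sin²(Δλ/2)=0.6758313851; c=2·atan2(√a, √(1-a))=1.930143063; dist=6371·c=12296.941 ≈ 12296.9 km; running total=41022.4 km
Leg 5 bearing: y=sinΔλ·cosφ2=-0.92499364, x=cosφ1·sinφ2-sinφ1·cosφ2·cosΔλ=0.14394462; θ=atan2(y, x)=-81.1548° <0 so +360° → 278.8452° ≈ 278.8°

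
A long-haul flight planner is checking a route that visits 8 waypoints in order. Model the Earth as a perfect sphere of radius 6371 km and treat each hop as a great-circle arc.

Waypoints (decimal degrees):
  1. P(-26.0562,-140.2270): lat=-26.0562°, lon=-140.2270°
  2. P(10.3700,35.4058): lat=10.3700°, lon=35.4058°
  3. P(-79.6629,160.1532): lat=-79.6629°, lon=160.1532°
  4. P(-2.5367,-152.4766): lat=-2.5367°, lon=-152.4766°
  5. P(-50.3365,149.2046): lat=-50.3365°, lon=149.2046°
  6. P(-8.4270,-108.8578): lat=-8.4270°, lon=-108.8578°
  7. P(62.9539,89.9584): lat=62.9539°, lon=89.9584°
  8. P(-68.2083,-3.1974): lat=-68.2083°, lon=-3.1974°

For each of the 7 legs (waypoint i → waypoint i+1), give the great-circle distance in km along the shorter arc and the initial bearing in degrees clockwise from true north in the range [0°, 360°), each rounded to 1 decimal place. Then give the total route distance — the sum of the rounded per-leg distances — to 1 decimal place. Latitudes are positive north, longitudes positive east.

Leg 1: φ1=-0.4547665, φ2=0.1809906, Δφ=0.6357571, Δλ=3.0653706 rad; a=sin²(Δφ/2)+cosφ1·cosφ2·sin²(Δλ/2)=0.9800955542; c=2·atan2(√a, √(1-a))=2.858481875; dist=6371·c=18211.388 ≈ 18211.4 km; running total=18211.4 km
Leg 1 bearing: y=sinΔλ·cosφ2=0.07490442, x=cosφ1·sinφ2-sinφ1·cosφ2·cosΔλ=-0.26911403; θ=atan2(y, x)=164.4461° ≈ 164.4°
Leg 2: φ1=0.1809906, φ2=-1.3903799, Δφ=-1.5713705, Δλ=2.1772529 rad; a=sin²(Δφ/2)+cosφ1·cosφ2·sin²(Δλ/2)=0.6388425248; c=2·atan2(√a, √(1-a))=1.852179874; dist=6371·c=11800.238 ≈ 11800.2 km; running total=30011.6 km
Leg 2 bearing: y=sinΔλ·cosφ2=0.14744036, x=cosφ1·sinφ2-sinφ1·cosφ2·cosΔλ=-0.94929045; θ=atan2(y, x)=171.1716° ≈ 171.2°
Leg 3: φ1=-1.3903799, φ2=-0.0442738, Δφ=1.3461061, Δλ=-5.4564193 rad; a=sin²(Δφ/2)+cosφ1·cosφ2·sin²(Δλ/2)=0.4175256739; c=2·atan2(√a, √(1-a))=1.405090377; dist=6371·c=8951.831 ≈ 8951.8 km; running total=38963.4 km
Leg 3 bearing: y=sinΔλ·cosφ2=0.73502397, x=cosφ1·sinφ2-sinφ1·cosφ2·cosΔλ=0.65767143; θ=atan2(y, x)=48.1790° ≈ 48.2°
Leg 4: φ1=-0.0442738, φ2=-0.8785377, Δφ=-0.8342639, Δλ=5.2653302 rad; a=sin²(Δφ/2)+cosφ1·cosφ2·sin²(Δλ/2)=0.3155194230; c=2·atan2(√a, √(1-a))=1.192905260; dist=6371·c=7599.999 ≈ 7600.0 km; running total=46563.4 km
Leg 4 bearing: y=sinΔλ·cosφ2=-0.54316365, x=cosφ1·sinφ2-sinφ1·cosφ2·cosΔλ=-0.75421543; θ=atan2(y, x)=-144.2397° <0 so +360° → 215.7603° ≈ 215.8°
Leg 5: φ1=-0.8785377, φ2=-0.1470789, Δφ=0.7314588, Δλ=-4.5040386 rad; a=sin²(Δφ/2)+cosφ1·cosφ2·sin²(Δλ/2)=0.5088927061; c=2·atan2(√a, √(1-a))=1.588582677; dist=6371·c=10120.860 ≈ 10120.9 km; running total=56684.3 km
Leg 5 bearing: y=sinΔλ·cosφ2=0.96781033, x=cosφ1·sinφ2-sinφ1·cosφ2·cosΔλ=-0.25105147; θ=atan2(y, x)=104.5421° ≈ 104.5°
Leg 6: φ1=-0.1470789, φ2=1.0987528, Δφ=1.2458317, Δλ=3.4699973 rad; a=sin²(Δφ/2)+cosφ1·cosφ2·sin²(Δλ/2)=0.7781413071; c=2·atan2(√a, √(1-a))=2.160701968; dist=6371·c=13765.832 ≈ 13765.8 km; running total=70450.1 km
Leg 6 bearing: y=sinΔλ·cosφ2=-0.14665825, x=cosφ1·sinφ2-sinφ1·cosφ2·cosΔλ=0.81794927; θ=atan2(y, x)=-10.1651° <0 so +360° → 349.8349° ≈ 349.8°
Leg 7: φ1=1.0987528, φ2=-1.1904594, Δφ=-2.2892122, Δλ=-1.6258754 rad; a=sin²(Δφ/2)+cosφ1·cosφ2·sin²(Δλ/2)=0.9181440996; c=2·atan2(√a, √(1-a))=2.561274404; dist=6371·c=16317.879 ≈ 16317.9 km; running total=86768.0 km
Leg 7 bearing: y=sinΔλ·cosφ2=-0.37067036, x=cosφ1·sinφ2-sinφ1·cosφ2·cosΔλ=-0.40401179; θ=atan2(y, x)=-137.4644° <0 so +360° → 222.5356° ≈ 222.5°

Leg 1: dist=18211.4 km, bearing=164.4°
Leg 2: dist=11800.2 km, bearing=171.2°
Leg 3: dist=8951.8 km, bearing=48.2°
Leg 4: dist=7600.0 km, bearing=215.8°
Leg 5: dist=10120.9 km, bearing=104.5°
Leg 6: dist=13765.8 km, bearing=349.8°
Leg 7: dist=16317.9 km, bearing=222.5°
Total: 86768.0 km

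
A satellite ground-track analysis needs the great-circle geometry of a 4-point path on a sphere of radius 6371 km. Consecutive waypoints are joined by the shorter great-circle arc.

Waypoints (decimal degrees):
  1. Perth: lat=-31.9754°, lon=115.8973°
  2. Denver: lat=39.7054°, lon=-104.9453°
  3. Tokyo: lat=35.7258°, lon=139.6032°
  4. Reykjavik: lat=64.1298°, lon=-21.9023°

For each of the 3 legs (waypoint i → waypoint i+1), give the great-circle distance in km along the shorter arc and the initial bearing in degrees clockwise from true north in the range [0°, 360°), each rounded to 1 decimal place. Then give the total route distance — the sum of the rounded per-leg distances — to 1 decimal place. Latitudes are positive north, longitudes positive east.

Leg 1: dist=16268.4 km, bearing=65.1°
Leg 2: dist=9339.8 km, bearing=312.5°
Leg 3: dist=8793.2 km, bearing=351.9°
Total: 34401.4 km

Leg 1: φ1=-0.5580760, φ2=0.6929900, Δφ=1.2510660, Δλ=-3.8544305 rad; a=sin²(Δφ/2)+cosφ1·cosφ2·sin²(Δλ/2)=0.9160039175; c=2·atan2(√a, √(1-a))=2.553513510; dist=6371·c=16268.435 ≈ 16268.4 km; running total=16268.4 km
Leg 1 bearing: y=sinΔλ·cosφ2=0.50313505, x=cosφ1·sinφ2-sinφ1·cosφ2·cosΔλ=0.23370511; θ=atan2(y, x)=65.0852° ≈ 65.1°
Leg 2: φ1=0.6929900, φ2=0.6235328, Δφ=-0.0694571, Δλ=4.2681765 rad; a=sin²(Δφ/2)+cosφ1·cosφ2·sin²(Δλ/2)=0.4476909539; c=2·atan2(√a, √(1-a))=1.465986449; dist=6371·c=9339.800 ≈ 9339.8 km; running total=25608.2 km
Leg 2 bearing: y=sinΔλ·cosφ2=-0.73303298, x=cosφ1·sinφ2-sinφ1·cosφ2·cosΔλ=0.67209948; θ=atan2(y, x)=-47.4831° <0 so +360° → 312.5169° ≈ 312.5°
Leg 3: φ1=0.6235328, φ2=1.1192762, Δφ=0.4957433, Δλ=-2.8188027 rad; a=sin²(Δφ/2)+cosφ1·cosφ2·sin²(Δλ/2)=0.4052700402; c=2·atan2(√a, √(1-a))=1.380184252; dist=6371·c=8793.154 ≈ 8793.2 km; running total=34401.4 km
Leg 3 bearing: y=sinΔλ·cosφ2=-0.13841104, x=cosφ1·sinφ2-sinφ1·cosφ2·cosΔλ=0.97208401; θ=atan2(y, x)=-8.1036° <0 so +360° → 351.8964° ≈ 351.9°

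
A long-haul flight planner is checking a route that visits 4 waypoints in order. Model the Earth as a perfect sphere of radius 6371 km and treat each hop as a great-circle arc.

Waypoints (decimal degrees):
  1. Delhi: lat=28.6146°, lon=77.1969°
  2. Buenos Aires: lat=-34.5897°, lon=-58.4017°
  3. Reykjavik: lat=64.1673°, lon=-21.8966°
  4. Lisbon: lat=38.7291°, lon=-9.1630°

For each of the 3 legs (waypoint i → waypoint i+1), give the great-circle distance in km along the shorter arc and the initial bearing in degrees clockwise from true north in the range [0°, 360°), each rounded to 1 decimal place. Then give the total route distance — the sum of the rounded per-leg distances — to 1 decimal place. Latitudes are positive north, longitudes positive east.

Leg 1: dist=15791.7 km, bearing=249.4°
Leg 2: dist=11437.9 km, bearing=15.4°
Leg 3: dist=2950.2 km, bearing=157.4°
Total: 30179.8 km

Leg 1: φ1=0.4994190, φ2=-0.6037042, Δφ=-1.1031231, Δλ=-2.3666420 rad; a=sin²(Δφ/2)+cosφ1·cosφ2·sin²(Δλ/2)=0.8941037254; c=2·atan2(√a, √(1-a))=2.478687092; dist=6371·c=15791.715 ≈ 15791.7 km; running total=15791.7 km
Leg 1 bearing: y=sinΔλ·cosφ2=-0.57600413, x=cosφ1·sinφ2-sinφ1·cosφ2·cosΔλ=-0.21667548; θ=atan2(y, x)=-110.6148° <0 so +360° → 249.3852° ≈ 249.4°
Leg 2: φ1=-0.6037042, φ2=1.1199307, Δφ=1.7236348, Δλ=0.6371342 rad; a=sin²(Δφ/2)+cosφ1·cosφ2·sin²(Δλ/2)=0.6113119867; c=2·atan2(√a, √(1-a))=1.795301493; dist=6371·c=11437.866 ≈ 11437.9 km; running total=27229.6 km
Leg 2 bearing: y=sinΔλ·cosφ2=0.25922215, x=cosφ1·sinφ2-sinφ1·cosφ2·cosΔλ=0.93980979; θ=atan2(y, x)=15.4201° ≈ 15.4°
Leg 3: φ1=1.1199307, φ2=0.6759503, Δφ=-0.4439803, Δλ=0.2222432 rad; a=sin²(Δφ/2)+cosφ1·cosφ2·sin²(Δλ/2)=0.0526556568; c=2·atan2(√a, √(1-a))=0.463062545; dist=6371·c=2950.171 ≈ 2950.2 km; running total=30179.8 km
Leg 3 bearing: y=sinΔλ·cosφ2=0.17195109, x=cosφ1·sinφ2-sinφ1·cosφ2·cosΔλ=-0.41226809; θ=atan2(y, x)=157.3597° ≈ 157.4°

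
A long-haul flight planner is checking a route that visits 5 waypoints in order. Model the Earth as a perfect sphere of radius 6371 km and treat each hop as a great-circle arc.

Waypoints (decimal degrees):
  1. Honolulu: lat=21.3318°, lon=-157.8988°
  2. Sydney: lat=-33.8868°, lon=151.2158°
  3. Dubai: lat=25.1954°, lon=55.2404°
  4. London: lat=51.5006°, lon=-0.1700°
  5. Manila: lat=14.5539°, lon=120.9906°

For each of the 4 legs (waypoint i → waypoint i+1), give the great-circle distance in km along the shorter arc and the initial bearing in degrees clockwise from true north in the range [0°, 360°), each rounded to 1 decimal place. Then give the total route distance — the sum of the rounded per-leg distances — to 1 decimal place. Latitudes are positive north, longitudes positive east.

Leg 1: dist=8166.2 km, bearing=222.2°
Leg 2: dist=12052.9 km, bearing=288.5°
Leg 3: dist=5474.9 km, bearing=317.4°
Leg 4: dist=10742.5 km, bearing=56.5°
Total: 36436.5 km

Leg 1: φ1=0.3723101, φ2=-0.5914362, Δφ=-0.9637464, Δλ=5.3950675 rad; a=sin²(Δφ/2)+cosφ1·cosφ2·sin²(Δλ/2)=0.3574932425; c=2·atan2(√a, √(1-a))=1.281775799; dist=6371·c=8166.194 ≈ 8166.2 km; running total=8166.2 km
Leg 1 bearing: y=sinΔλ·cosφ2=-0.64409432, x=cosφ1·sinφ2-sinφ1·cosφ2·cosΔλ=-0.70986604; θ=atan2(y, x)=-137.7811° <0 so +360° → 222.2189° ≈ 222.2°
Leg 2: φ1=-0.5914362, φ2=0.4397427, Δφ=1.0311789, Δλ=-1.6750867 rad; a=sin²(Δφ/2)+cosφ1·cosφ2·sin²(Δλ/2)=0.6577757330; c=2·atan2(√a, √(1-a))=1.891834083; dist=6371·c=12052.875 ≈ 12052.9 km; running total=20219.1 km
Leg 2 bearing: y=sinΔλ·cosφ2=-0.89994484, x=cosφ1·sinφ2-sinφ1·cosφ2·cosΔλ=0.30087633; θ=atan2(y, x)=-71.5138° <0 so +360° → 288.4862° ≈ 288.5°
Leg 3: φ1=0.4397427, φ2=0.8988550, Δφ=0.4591124, Δλ=-0.9670939 rad; a=sin²(Δφ/2)+cosφ1·cosφ2·sin²(Δλ/2)=0.1735318836; c=2·atan2(√a, √(1-a))=0.859341676; dist=6371·c=5474.866 ≈ 5474.9 km; running total=25694.0 km
Leg 3 bearing: y=sinΔλ·cosφ2=-0.51247185, x=cosφ1·sinφ2-sinφ1·cosφ2·cosΔλ=0.55771577; θ=atan2(y, x)=-42.5792° <0 so +360° → 317.4208° ≈ 317.4°
Leg 4: φ1=0.8988550, φ2=0.2540135, Δφ=-0.6448416, Δλ=2.1146514 rad; a=sin²(Δφ/2)+cosφ1·cosφ2·sin²(Δλ/2)=0.5575546099; c=2·atan2(√a, √(1-a))=1.686161276; dist=6371·c=10742.533 ≈ 10742.5 km; running total=36436.5 km
Leg 4 bearing: y=sinΔλ·cosφ2=0.82826165, x=cosφ1·sinφ2-sinφ1·cosφ2·cosΔλ=0.54839083; θ=atan2(y, x)=56.4915° ≈ 56.5°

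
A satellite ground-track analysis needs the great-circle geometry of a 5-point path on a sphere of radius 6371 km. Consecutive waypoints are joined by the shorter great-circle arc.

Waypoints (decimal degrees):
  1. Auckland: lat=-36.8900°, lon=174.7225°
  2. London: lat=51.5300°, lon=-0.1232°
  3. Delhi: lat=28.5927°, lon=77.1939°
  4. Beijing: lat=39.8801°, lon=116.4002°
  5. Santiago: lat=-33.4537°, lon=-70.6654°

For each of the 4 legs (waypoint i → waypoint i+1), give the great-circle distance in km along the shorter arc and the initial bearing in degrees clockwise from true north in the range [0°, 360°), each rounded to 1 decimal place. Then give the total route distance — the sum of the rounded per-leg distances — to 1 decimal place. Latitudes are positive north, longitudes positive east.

Leg 1: φ1=-0.6438520, φ2=0.8993682, Δφ=1.5432201, Δλ=-3.0516331 rad; a=sin²(Δφ/2)+cosφ1·cosφ2·sin²(Δλ/2)=0.9827605192; c=2·atan2(√a, √(1-a))=2.878233823; dist=6371·c=18337.228 ≈ 18337.2 km; running total=18337.2 km
Leg 1 bearing: y=sinΔλ·cosφ2=-0.05588879, x=cosφ1·sinφ2-sinφ1·cosφ2·cosΔλ=0.25425493; θ=atan2(y, x)=-12.3973° <0 so +360° → 347.6027° ≈ 347.6°
Leg 2: φ1=0.8993682, φ2=0.4990368, Δφ=-0.4003314, Δλ=1.3494380 rad; a=sin²(Δφ/2)+cosφ1·cosφ2·sin²(Δλ/2)=0.2526873647; c=2·atan2(√a, √(1-a))=1.053392714; dist=6371·c=6711.165 ≈ 6711.2 km; running total=25048.4 km
Leg 2 bearing: y=sinΔλ·cosφ2=0.85661979, x=cosφ1·sinφ2-sinφ1·cosφ2·cosΔλ=0.14679368; θ=atan2(y, x)=80.2760° ≈ 80.3°
Leg 3: φ1=0.4990368, φ2=0.6960391, Δφ=0.1970023, Δλ=0.6842790 rad; a=sin²(Δφ/2)+cosφ1·cosφ2·sin²(Δλ/2)=0.0855157877; c=2·atan2(√a, √(1-a))=0.593535591; dist=6371·c=3781.415 ≈ 3781.4 km; running total=28829.8 km
Leg 3 bearing: y=sinΔλ·cosφ2=0.48507702, x=cosφ1·sinφ2-sinφ1·cosφ2·cosΔλ=0.27840911; θ=atan2(y, x)=60.1464° ≈ 60.1°
Leg 4: φ1=0.6960391, φ2=-0.5838772, Δφ=-1.2799163, Δλ=-3.2649106 rad; a=sin²(Δφ/2)+cosφ1·cosφ2·sin²(Δλ/2)=0.9944271644; c=2·atan2(√a, √(1-a))=2.992150776; dist=6371·c=19062.993 ≈ 19063.0 km; running total=47892.8 km
Leg 4 bearing: y=sinΔλ·cosφ2=0.10262751, x=cosφ1·sinφ2-sinφ1·cosφ2·cosΔλ=0.10786432; θ=atan2(y, x)=43.5748° ≈ 43.6°

Leg 1: dist=18337.2 km, bearing=347.6°
Leg 2: dist=6711.2 km, bearing=80.3°
Leg 3: dist=3781.4 km, bearing=60.1°
Leg 4: dist=19063.0 km, bearing=43.6°
Total: 47892.8 km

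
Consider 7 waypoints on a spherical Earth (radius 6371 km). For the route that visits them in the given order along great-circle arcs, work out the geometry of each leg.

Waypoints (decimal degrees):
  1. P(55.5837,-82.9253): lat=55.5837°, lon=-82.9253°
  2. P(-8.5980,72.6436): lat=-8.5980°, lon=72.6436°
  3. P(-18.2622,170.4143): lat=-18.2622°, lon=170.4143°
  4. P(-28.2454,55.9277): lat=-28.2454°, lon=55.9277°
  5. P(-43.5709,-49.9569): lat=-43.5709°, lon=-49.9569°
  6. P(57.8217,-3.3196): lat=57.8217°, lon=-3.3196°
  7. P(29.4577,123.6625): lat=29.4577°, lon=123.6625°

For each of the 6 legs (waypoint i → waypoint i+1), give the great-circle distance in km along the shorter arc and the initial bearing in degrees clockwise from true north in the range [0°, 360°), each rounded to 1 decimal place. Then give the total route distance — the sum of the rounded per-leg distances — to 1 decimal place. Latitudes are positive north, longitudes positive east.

Leg 1: φ1=0.9701186, φ2=-0.1500634, Δφ=-1.1201820, Δλ=2.7151895 rad; a=sin²(Δφ/2)+cosφ1·cosφ2·sin²(Δλ/2)=0.8160705353; c=2·atan2(√a, √(1-a))=2.255109629; dist=6371·c=14367.303 ≈ 14367.3 km; running total=14367.3 km
Leg 1 bearing: y=sinΔλ·cosφ2=0.40895050, x=cosφ1·sinφ2-sinφ1·cosφ2·cosΔλ=0.65814676; θ=atan2(y, x)=31.8554° ≈ 31.9°
Leg 2: φ1=-0.1500634, φ2=-0.3187355, Δφ=-0.1686721, Δλ=1.7064206 rad; a=sin²(Δφ/2)+cosφ1·cosφ2·sin²(Δλ/2)=0.5400536417; c=2·atan2(√a, √(1-a))=1.650989536; dist=6371·c=10518.454 ≈ 10518.5 km; running total=24885.8 km
Leg 2 bearing: y=sinΔλ·cosφ2=0.94091206, x=cosφ1·sinφ2-sinφ1·cosφ2·cosΔλ=-0.32904001; θ=atan2(y, x)=109.2749° ≈ 109.3°
Leg 3: φ1=-0.3187355, φ2=-0.4929752, Δφ=-0.1742397, Δλ=-1.9981681 rad; a=sin²(Δφ/2)+cosφ1·cosφ2·sin²(Δλ/2)=0.5992184863; c=2·atan2(√a, √(1-a))=1.770559248; dist=6371·c=11280.233 ≈ 11280.2 km; running total=36166.0 km
Leg 3 bearing: y=sinΔλ·cosφ2=-0.80169645, x=cosφ1·sinφ2-sinφ1·cosφ2·cosΔλ=-0.56383116; θ=atan2(y, x)=-125.1186° <0 so +360° → 234.8814° ≈ 234.9°
Leg 4: φ1=-0.4929752, φ2=-0.7604557, Δφ=-0.2674804, Δλ=-1.8480349 rad; a=sin²(Δφ/2)+cosφ1·cosφ2·sin²(Δλ/2)=0.4242512411; c=2·atan2(√a, √(1-a))=1.418713225; dist=6371·c=9038.622 ≈ 9038.6 km; running total=45204.6 km
Leg 4 bearing: y=sinΔλ·cosφ2=-0.69685608, x=cosφ1·sinφ2-sinφ1·cosφ2·cosΔλ=-0.70102789; θ=atan2(y, x)=-135.1710° <0 so +360° → 224.8290° ≈ 224.8°
Leg 5: φ1=-0.7604557, φ2=1.0091790, Δφ=1.7696347, Δλ=0.8139744 rad; a=sin²(Δφ/2)+cosφ1·cosφ2·sin²(Δλ/2)=0.6592250355; c=2·atan2(√a, √(1-a))=1.894890314; dist=6371·c=12072.346 ≈ 12072.3 km; running total=57276.9 km
Leg 5 bearing: y=sinΔλ·cosφ2=0.38717965, x=cosφ1·sinφ2-sinφ1·cosφ2·cosΔλ=0.86526382; θ=atan2(y, x)=24.1071° ≈ 24.1°
Leg 6: φ1=1.0091790, φ2=0.5141339, Δφ=-0.4950452, Δλ=2.2162557 rad; a=sin²(Δφ/2)+cosφ1·cosφ2·sin²(Δλ/2)=0.4313544739; c=2·atan2(√a, √(1-a))=1.433070279; dist=6371·c=9130.091 ≈ 9130.1 km; running total=66407.0 km
Leg 6 bearing: y=sinΔλ·cosφ2=0.69555079, x=cosφ1·sinφ2-sinφ1·cosφ2·cosΔλ=0.70523774; θ=atan2(y, x)=44.6038° ≈ 44.6°

Leg 1: dist=14367.3 km, bearing=31.9°
Leg 2: dist=10518.5 km, bearing=109.3°
Leg 3: dist=11280.2 km, bearing=234.9°
Leg 4: dist=9038.6 km, bearing=224.8°
Leg 5: dist=12072.3 km, bearing=24.1°
Leg 6: dist=9130.1 km, bearing=44.6°
Total: 66407.0 km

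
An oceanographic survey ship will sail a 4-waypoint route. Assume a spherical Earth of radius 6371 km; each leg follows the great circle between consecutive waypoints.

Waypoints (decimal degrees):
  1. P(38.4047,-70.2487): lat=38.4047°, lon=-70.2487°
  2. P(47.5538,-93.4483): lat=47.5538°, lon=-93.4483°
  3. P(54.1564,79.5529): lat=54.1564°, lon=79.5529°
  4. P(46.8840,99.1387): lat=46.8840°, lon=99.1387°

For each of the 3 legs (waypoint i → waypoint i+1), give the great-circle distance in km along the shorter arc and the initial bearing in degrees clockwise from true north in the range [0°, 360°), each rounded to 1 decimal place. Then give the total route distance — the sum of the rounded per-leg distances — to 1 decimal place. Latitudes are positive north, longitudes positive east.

Leg 1: dist=2132.3 km, bearing=306.0°
Leg 2: dist=8686.3 km, bearing=4.2°
Leg 3: dist=1595.7 km, bearing=112.4°
Total: 12414.3 km

Leg 1: φ1=0.6702885, φ2=0.8299704, Δφ=0.1596819, Δλ=-0.4049094 rad; a=sin²(Δφ/2)+cosφ1·cosφ2·sin²(Δλ/2)=0.0277441064; c=2·atan2(√a, √(1-a))=0.334691204; dist=6371·c=2132.318 ≈ 2132.3 km; running total=2132.3 km
Leg 1 bearing: y=sinΔλ·cosφ2=-0.26586612, x=cosφ1·sinφ2-sinφ1·cosφ2·cosΔλ=0.19290590; θ=atan2(y, x)=-54.0363° <0 so +360° → 305.9637° ≈ 306.0°
Leg 2: φ1=0.8299704, φ2=0.9452075, Δφ=0.1152371, Δλ=3.0194405 rad; a=sin²(Δφ/2)+cosφ1·cosφ2·sin²(Δλ/2)=0.3970468044; c=2·atan2(√a, √(1-a))=1.363406471; dist=6371·c=8686.263 ≈ 8686.3 km; running total=10818.6 km
Leg 2 bearing: y=sinΔλ·cosφ2=0.07135143, x=cosφ1·sinφ2-sinφ1·cosφ2·cosΔλ=0.97596697; θ=atan2(y, x)=4.1814° ≈ 4.2°
Leg 3: φ1=0.9452075, φ2=0.8182802, Δφ=-0.1269273, Δλ=0.3418367 rad; a=sin²(Δφ/2)+cosφ1·cosφ2·sin²(Δλ/2)=0.0156006931; c=2·atan2(√a, √(1-a))=0.250459595; dist=6371·c=1595.678 ≈ 1595.7 km; running total=12414.3 km
Leg 3 bearing: y=sinΔλ·cosφ2=0.22911407, x=cosφ1·sinφ2-sinφ1·cosφ2·cosΔλ=-0.09453037; θ=atan2(y, x)=112.4206° ≈ 112.4°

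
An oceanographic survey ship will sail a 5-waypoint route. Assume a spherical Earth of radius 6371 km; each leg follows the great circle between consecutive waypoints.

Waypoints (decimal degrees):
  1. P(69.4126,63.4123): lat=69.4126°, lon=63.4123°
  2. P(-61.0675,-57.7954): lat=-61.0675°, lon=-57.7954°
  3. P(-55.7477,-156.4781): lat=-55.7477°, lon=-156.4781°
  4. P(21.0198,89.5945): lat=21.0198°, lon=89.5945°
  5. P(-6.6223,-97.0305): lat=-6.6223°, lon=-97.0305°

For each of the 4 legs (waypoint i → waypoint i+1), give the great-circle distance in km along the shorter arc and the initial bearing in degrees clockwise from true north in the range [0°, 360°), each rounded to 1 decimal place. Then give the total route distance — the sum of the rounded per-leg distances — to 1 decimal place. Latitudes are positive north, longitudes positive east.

Leg 1: dist=17252.3 km, bearing=260.0°
Leg 2: dist=5223.5 km, bearing=229.6°
Leg 3: dist=13414.0 km, bearing=262.6°
Leg 4: dist=18262.5 km, bearing=25.0°
Total: 54152.3 km

Leg 1: φ1=1.2114784, φ2=-1.0658289, Δφ=-2.2773074, Δλ=-2.1154734 rad; a=sin²(Δφ/2)+cosφ1·cosφ2·sin²(Δλ/2)=0.9537205334; c=2·atan2(√a, √(1-a))=2.707949667; dist=6371·c=17252.347 ≈ 17252.3 km; running total=17252.3 km
Leg 1 bearing: y=sinΔλ·cosφ2=-0.41377349, x=cosφ1·sinφ2-sinφ1·cosφ2·cosΔλ=-0.07309039; θ=atan2(y, x)=-100.0176° <0 so +360° → 259.9824° ≈ 260.0°
Leg 2: φ1=-1.0658289, φ2=-0.9729809, Δφ=0.0928480, Δλ=-1.7223380 rad; a=sin²(Δφ/2)+cosφ1·cosφ2·sin²(Δλ/2)=0.1588509489; c=2·atan2(√a, √(1-a))=0.819894825; dist=6371·c=5223.5499 ≈ 5223.5 km; running total=22475.8 km
Leg 2 bearing: y=sinΔλ·cosφ2=-0.55638771, x=cosφ1·sinφ2-sinφ1·cosφ2·cosΔλ=-0.47423835; θ=atan2(y, x)=-130.4427° <0 so +360° → 229.5573° ≈ 229.6°
Leg 3: φ1=-0.9729809, φ2=0.3668647, Δφ=1.3398456, Δλ=4.2947771 rad; a=sin²(Δφ/2)+cosφ1·cosφ2·sin²(Δλ/2)=0.7547833923; c=2·atan2(√a, √(1-a))=2.105477555; dist=6371·c=13413.998 ≈ 13414.0 km; running total=35889.8 km
Leg 3 bearing: y=sinΔλ·cosφ2=-0.85323537, x=cosφ1·sinφ2-sinφ1·cosφ2·cosΔλ=-0.11104546; θ=atan2(y, x)=-97.4152° <0 so +360° → 262.5848° ≈ 262.6°
Leg 4: φ1=0.3668647, φ2=-0.1155809, Δφ=-0.4824457, Δλ=-3.2572207 rad; a=sin²(Δφ/2)+cosφ1·cosφ2·sin²(Δλ/2)=0.9812012310; c=2·atan2(√a, √(1-a))=2.866508940; dist=6371·c=18262.528 ≈ 18262.5 km; running total=54152.3 km
Leg 4 bearing: y=sinΔλ·cosφ2=0.11460082, x=cosφ1·sinφ2-sinφ1·cosφ2·cosΔλ=0.24626846; θ=atan2(y, x)=24.9549° ≈ 25.0°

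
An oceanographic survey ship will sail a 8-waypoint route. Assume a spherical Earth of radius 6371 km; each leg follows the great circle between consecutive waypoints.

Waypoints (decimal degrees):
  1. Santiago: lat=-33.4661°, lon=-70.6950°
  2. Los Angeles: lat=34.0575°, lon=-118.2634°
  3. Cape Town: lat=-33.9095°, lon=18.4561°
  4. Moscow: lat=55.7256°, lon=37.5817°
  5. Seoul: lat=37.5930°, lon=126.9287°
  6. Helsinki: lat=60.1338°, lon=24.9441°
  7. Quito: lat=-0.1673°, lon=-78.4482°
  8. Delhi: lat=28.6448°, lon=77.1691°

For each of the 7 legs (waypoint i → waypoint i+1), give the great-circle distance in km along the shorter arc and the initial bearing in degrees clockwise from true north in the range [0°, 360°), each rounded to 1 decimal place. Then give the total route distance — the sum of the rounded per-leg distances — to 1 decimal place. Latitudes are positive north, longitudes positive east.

Leg 1: φ1=-0.5840936, φ2=0.5944155, Δφ=1.1785091, Δλ=-0.8302252 rad; a=sin²(Δφ/2)+cosφ1·cosφ2·sin²(Δλ/2)=0.4212567157; c=2·atan2(√a, √(1-a))=1.412651386; dist=6371·c=9000.002 ≈ 9000.0 km; running total=9000.0 km
Leg 1 bearing: y=sinΔλ·cosφ2=-0.61148431, x=cosφ1·sinφ2-sinφ1·cosφ2·cosΔλ=0.77542564; θ=atan2(y, x)=-38.2586° <0 so +360° → 321.7414° ≈ 321.7°
Leg 2: φ1=0.5944155, φ2=-0.5918324, Δφ=-1.1862479, Δλ=2.3862054 rad; a=sin²(Δφ/2)+cosφ1·cosφ2·sin²(Δλ/2)=0.9064911075; c=2·atan2(√a, √(1-a))=2.520051824; dist=6371·c=16055.250 ≈ 16055.3 km; running total=25055.3 km
Leg 2 bearing: y=sinΔλ·cosφ2=0.56896863, x=cosφ1·sinφ2-sinφ1·cosφ2·cosΔλ=-0.12383301; θ=atan2(y, x)=102.2786° ≈ 102.3°
Leg 3: φ1=-0.5918324, φ2=0.9725952, Δφ=1.5644276, Δλ=0.3338047 rad; a=sin²(Δφ/2)+cosφ1·cosφ2·sin²(Δλ/2)=0.5097146085; c=2·atan2(√a, √(1-a))=1.590226766; dist=6371·c=10131.335 ≈ 10131.3 km; running total=35186.6 km
Leg 3 bearing: y=sinΔλ·cosφ2=0.18451276, x=cosφ1·sinφ2-sinφ1·cosφ2·cosΔλ=0.98263805; θ=atan2(y, x)=10.6348° ≈ 10.6°
Leg 4: φ1=0.9725952, φ2=0.6561216, Δφ=-0.3164736, Δλ=1.5593993 rad; a=sin²(Δφ/2)+cosφ1·cosφ2·sin²(Δλ/2)=0.2454005082; c=2·atan2(√a, √(1-a))=1.036542505; dist=6371·c=6603.812 ≈ 6603.8 km; running total=41790.4 km
Leg 4 bearing: y=sinΔλ·cosφ2=0.79231272, x=cosφ1·sinφ2-sinφ1·cosφ2·cosΔλ=0.33609068; θ=atan2(y, x)=67.0139° ≈ 67.0°
Leg 5: φ1=0.6561216, φ2=1.0495328, Δφ=0.3934112, Δλ=-1.7799671 rad; a=sin²(Δφ/2)+cosφ1·cosφ2·sin²(Δλ/2)=0.2764527527; c=2·atan2(√a, √(1-a))=1.107281872; dist=6371·c=7054.493 ≈ 7054.5 km; running total=48844.9 km
Leg 5 bearing: y=sinΔλ·cosφ2=-0.48712209, x=cosφ1·sinφ2-sinφ1·cosφ2·cosΔλ=0.75021236; θ=atan2(y, x)=-32.9962° <0 so +360° → 327.0038° ≈ 327.0°
Leg 6: φ1=1.0495328, φ2=-0.0029199, Δφ=-1.0524527, Δλ=-1.8045361 rad; a=sin²(Δφ/2)+cosφ1·cosφ2·sin²(Δλ/2)=0.5589357480; c=2·atan2(√a, √(1-a))=1.688942488; dist=6371·c=10760.253 ≈ 10760.3 km; running total=59605.2 km
Leg 6 bearing: y=sinΔλ·cosφ2=-0.97280287, x=cosφ1·sinφ2-sinφ1·cosφ2·cosΔλ=0.19940133; θ=atan2(y, x)=-78.4162° <0 so +360° → 281.5838° ≈ 281.6°
Leg 7: φ1=-0.0029199, φ2=0.4999461, Δφ=0.5028660, Δλ=2.7160343 rad; a=sin²(Δφ/2)+cosφ1·cosφ2·sin²(Δλ/2)=0.9003647092; c=2·atan2(√a, √(1-a))=2.499308229; dist=6371·c=15923.093 ≈ 15923.1 km; running total=75528.3 km
Leg 7 bearing: y=sinΔλ·cosφ2=0.36230259, x=cosφ1·sinφ2-sinφ1·cosφ2·cosΔλ=0.47704217; θ=atan2(y, x)=37.2158° ≈ 37.2°

Leg 1: dist=9000.0 km, bearing=321.7°
Leg 2: dist=16055.3 km, bearing=102.3°
Leg 3: dist=10131.3 km, bearing=10.6°
Leg 4: dist=6603.8 km, bearing=67.0°
Leg 5: dist=7054.5 km, bearing=327.0°
Leg 6: dist=10760.3 km, bearing=281.6°
Leg 7: dist=15923.1 km, bearing=37.2°
Total: 75528.3 km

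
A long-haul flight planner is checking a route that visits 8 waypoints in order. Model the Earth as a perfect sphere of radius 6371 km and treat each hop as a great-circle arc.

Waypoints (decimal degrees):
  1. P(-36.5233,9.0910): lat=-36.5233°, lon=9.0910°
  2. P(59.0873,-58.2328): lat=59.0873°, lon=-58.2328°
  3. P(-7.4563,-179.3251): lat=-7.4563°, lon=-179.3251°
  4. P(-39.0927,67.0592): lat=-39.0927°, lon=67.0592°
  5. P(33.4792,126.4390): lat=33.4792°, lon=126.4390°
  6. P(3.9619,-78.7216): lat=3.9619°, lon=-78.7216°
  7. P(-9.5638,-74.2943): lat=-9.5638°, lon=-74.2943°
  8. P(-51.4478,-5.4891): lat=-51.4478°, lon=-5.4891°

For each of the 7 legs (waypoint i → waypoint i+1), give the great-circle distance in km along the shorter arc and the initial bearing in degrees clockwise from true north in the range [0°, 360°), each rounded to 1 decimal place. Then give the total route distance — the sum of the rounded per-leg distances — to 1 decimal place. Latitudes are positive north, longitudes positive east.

Leg 1: φ1=-0.6374518, φ2=1.0312679, Δφ=1.6687198, Δλ=-1.1750220 rad; a=sin²(Δφ/2)+cosφ1·cosφ2·sin²(Δλ/2)=0.6757245816; c=2·atan2(√a, √(1-a))=1.929914891; dist=6371·c=12295.488 ≈ 12295.5 km; running total=12295.5 km
Leg 1 bearing: y=sinΔλ·cosφ2=-0.47401913, x=cosφ1·sinφ2-sinφ1·cosφ2·cosΔλ=0.80733472; θ=atan2(y, x)=-30.4189° <0 so +360° → 329.5811° ≈ 329.6°
Leg 2: φ1=1.0312679, φ2=-0.1301370, Δφ=-1.1614049, Δλ=-2.1134593 rad; a=sin²(Δφ/2)+cosφ1·cosφ2·sin²(Δλ/2)=0.6871966132; c=2·atan2(√a, √(1-a))=1.954538649; dist=6371·c=12452.366 ≈ 12452.4 km; running total=24747.9 km
Leg 2 bearing: y=sinΔλ·cosφ2=-0.84909542, x=cosφ1·sinφ2-sinφ1·cosφ2·cosΔλ=0.37264820; θ=atan2(y, x)=-66.3044° <0 so +360° → 293.6956° ≈ 293.7°
Leg 3: φ1=-0.1301370, φ2=-0.6822963, Δφ=-0.5521593, Δλ=4.3002173 rad; a=sin²(Δφ/2)+cosφ1·cosφ2·sin²(Δλ/2)=0.6132287243; c=2·atan2(√a, √(1-a))=1.799235425; dist=6371·c=11462.929 ≈ 11462.9 km; running total=36210.8 km
Leg 3 bearing: y=sinΔλ·cosφ2=-0.71112846, x=cosφ1·sinφ2-sinφ1·cosφ2·cosΔλ=-0.66559247; θ=atan2(y, x)=-133.1056° <0 so +360° → 226.8944° ≈ 226.9°
Leg 4: φ1=-0.6822963, φ2=0.5843223, Δφ=1.2666186, Δλ=1.0363730 rad; a=sin²(Δφ/2)+cosφ1·cosφ2·sin²(Δλ/2)=0.5090600425; c=2·atan2(√a, √(1-a))=1.588917404; dist=6371·c=10122.993 ≈ 10123.0 km; running total=46333.8 km
Leg 4 bearing: y=sinΔλ·cosφ2=0.71778326, x=cosφ1·sinφ2-sinφ1·cosφ2·cosΔλ=0.69603079; θ=atan2(y, x)=45.8815° ≈ 45.9°
Leg 5: φ1=0.5843223, φ2=0.0691482, Δφ=-0.5151741, Δλ=-3.5807280 rad; a=sin²(Δφ/2)+cosφ1·cosφ2·sin²(Δλ/2)=0.8575147247; c=2·atan2(√a, √(1-a))=2.367462557; dist=6371·c=15083.104 ≈ 15083.1 km; running total=61416.9 km
Leg 5 bearing: y=sinΔλ·cosφ2=0.42414094, x=cosφ1·sinφ2-sinφ1·cosφ2·cosΔλ=0.55573136; θ=atan2(y, x)=37.3513° ≈ 37.4°
Leg 6: φ1=0.0691482, φ2=-0.1669198, Δφ=-0.2360680, Δλ=0.0772710 rad; a=sin²(Δφ/2)+cosφ1·cosφ2·sin²(Δλ/2)=0.0153351501; c=2·atan2(√a, √(1-a))=0.248307765; dist=6371·c=1581.969 ≈ 1582.0 km; running total=62998.9 km
Leg 6 bearing: y=sinΔλ·cosφ2=0.07612119, x=cosφ1·sinφ2-sinφ1·cosφ2·cosΔλ=-0.23367819; θ=atan2(y, x)=161.9569° ≈ 162.0°
Leg 7: φ1=-0.1669198, φ2=-0.8979335, Δφ=-0.7310137, Δλ=1.2008773 rad; a=sin²(Δφ/2)+cosφ1·cosφ2·sin²(Δλ/2)=0.3239386810; c=2·atan2(√a, √(1-a))=1.210958300; dist=6371·c=7715.015 ≈ 7715.0 km; running total=70713.9 km
Leg 7 bearing: y=sinΔλ·cosφ2=0.58107017, x=cosφ1·sinφ2-sinφ1·cosφ2·cosΔλ=-0.73373503; θ=atan2(y, x)=141.6231° ≈ 141.6°

Leg 1: dist=12295.5 km, bearing=329.6°
Leg 2: dist=12452.4 km, bearing=293.7°
Leg 3: dist=11462.9 km, bearing=226.9°
Leg 4: dist=10123.0 km, bearing=45.9°
Leg 5: dist=15083.1 km, bearing=37.4°
Leg 6: dist=1582.0 km, bearing=162.0°
Leg 7: dist=7715.0 km, bearing=141.6°
Total: 70713.9 km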